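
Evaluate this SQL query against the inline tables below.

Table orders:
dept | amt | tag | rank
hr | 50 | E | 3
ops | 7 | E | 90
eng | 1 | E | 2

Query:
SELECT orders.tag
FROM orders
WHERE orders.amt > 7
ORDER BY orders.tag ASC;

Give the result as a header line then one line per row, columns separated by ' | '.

== RESULT ==
orders.tag
E

Derivation:
After WHERE (1 rows):
orders.dept | orders.amt | orders.tag | orders.rank
hr | 50 | E | 3
After SELECT (1 rows):
orders.tag
E
After ORDER BY (1 rows):
orders.tag
E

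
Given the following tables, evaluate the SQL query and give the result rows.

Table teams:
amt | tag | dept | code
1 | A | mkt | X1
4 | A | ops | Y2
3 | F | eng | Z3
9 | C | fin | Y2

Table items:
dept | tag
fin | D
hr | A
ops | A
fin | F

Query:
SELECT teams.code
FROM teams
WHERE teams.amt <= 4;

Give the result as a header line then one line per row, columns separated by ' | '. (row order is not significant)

== RESULT ==
teams.code
X1
Y2
Z3

Derivation:
After WHERE (3 rows):
teams.amt | teams.tag | teams.dept | teams.code
1 | A | mkt | X1
4 | A | ops | Y2
3 | F | eng | Z3
After SELECT (3 rows):
teams.code
X1
Y2
Z3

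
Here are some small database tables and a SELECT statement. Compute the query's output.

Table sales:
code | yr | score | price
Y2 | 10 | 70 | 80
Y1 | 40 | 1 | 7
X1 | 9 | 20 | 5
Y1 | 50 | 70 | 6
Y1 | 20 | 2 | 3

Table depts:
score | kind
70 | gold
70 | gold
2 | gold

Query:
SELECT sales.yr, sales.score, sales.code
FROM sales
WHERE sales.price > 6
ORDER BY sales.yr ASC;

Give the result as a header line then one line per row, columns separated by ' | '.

After WHERE (2 rows):
sales.code | sales.yr | sales.score | sales.price
Y2 | 10 | 70 | 80
Y1 | 40 | 1 | 7
After SELECT (2 rows):
sales.yr | sales.score | sales.code
10 | 70 | Y2
40 | 1 | Y1
After ORDER BY (2 rows):
sales.yr | sales.score | sales.code
10 | 70 | Y2
40 | 1 | Y1

== RESULT ==
sales.yr | sales.score | sales.code
10 | 70 | Y2
40 | 1 | Y1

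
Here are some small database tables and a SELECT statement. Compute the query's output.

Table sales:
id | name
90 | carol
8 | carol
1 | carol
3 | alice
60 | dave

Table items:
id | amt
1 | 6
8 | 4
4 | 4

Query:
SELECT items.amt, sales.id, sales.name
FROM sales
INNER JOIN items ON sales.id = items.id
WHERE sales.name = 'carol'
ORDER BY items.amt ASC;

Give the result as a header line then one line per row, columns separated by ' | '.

After JOIN items (2 rows):
sales.id | sales.name | items.id | items.amt
8 | carol | 8 | 4
1 | carol | 1 | 6
After WHERE (2 rows):
sales.id | sales.name | items.id | items.amt
8 | carol | 8 | 4
1 | carol | 1 | 6
After SELECT (2 rows):
items.amt | sales.id | sales.name
4 | 8 | carol
6 | 1 | carol
After ORDER BY (2 rows):
items.amt | sales.id | sales.name
4 | 8 | carol
6 | 1 | carol

== RESULT ==
items.amt | sales.id | sales.name
4 | 8 | carol
6 | 1 | carol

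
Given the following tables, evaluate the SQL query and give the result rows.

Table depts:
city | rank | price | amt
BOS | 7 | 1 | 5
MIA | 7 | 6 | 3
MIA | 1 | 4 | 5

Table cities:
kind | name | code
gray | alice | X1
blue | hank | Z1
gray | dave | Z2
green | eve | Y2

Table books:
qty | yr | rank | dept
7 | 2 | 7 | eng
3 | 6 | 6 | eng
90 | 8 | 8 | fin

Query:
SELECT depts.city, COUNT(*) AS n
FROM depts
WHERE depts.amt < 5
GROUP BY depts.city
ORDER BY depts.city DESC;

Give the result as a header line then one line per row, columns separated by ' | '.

== RESULT ==
depts.city | n
MIA | 1

Derivation:
After WHERE (1 rows):
depts.city | depts.rank | depts.price | depts.amt
MIA | 7 | 6 | 3
After GROUP BY (1 rows):
depts.city | n
MIA | 1
After ORDER BY (1 rows):
depts.city | n
MIA | 1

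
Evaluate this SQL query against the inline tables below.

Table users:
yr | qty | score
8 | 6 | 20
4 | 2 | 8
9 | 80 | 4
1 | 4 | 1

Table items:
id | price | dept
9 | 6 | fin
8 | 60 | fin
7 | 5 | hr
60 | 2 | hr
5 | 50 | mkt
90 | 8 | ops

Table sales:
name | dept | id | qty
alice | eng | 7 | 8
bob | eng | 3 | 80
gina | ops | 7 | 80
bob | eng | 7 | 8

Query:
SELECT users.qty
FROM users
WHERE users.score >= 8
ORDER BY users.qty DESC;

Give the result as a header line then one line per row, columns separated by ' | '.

After WHERE (2 rows):
users.yr | users.qty | users.score
8 | 6 | 20
4 | 2 | 8
After SELECT (2 rows):
users.qty
6
2
After ORDER BY (2 rows):
users.qty
6
2

== RESULT ==
users.qty
6
2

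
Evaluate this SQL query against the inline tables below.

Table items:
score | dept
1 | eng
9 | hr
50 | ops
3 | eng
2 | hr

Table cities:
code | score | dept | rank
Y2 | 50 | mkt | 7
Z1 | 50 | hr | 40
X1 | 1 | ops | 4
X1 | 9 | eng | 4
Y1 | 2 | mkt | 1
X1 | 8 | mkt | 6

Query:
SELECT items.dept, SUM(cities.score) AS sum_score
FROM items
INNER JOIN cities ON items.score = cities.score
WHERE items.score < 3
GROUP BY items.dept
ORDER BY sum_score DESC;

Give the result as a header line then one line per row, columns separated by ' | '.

After JOIN cities (5 rows):
items.score | items.dept | cities.code | cities.score | cities.dept | cities.rank
1 | eng | X1 | 1 | ops | 4
9 | hr | X1 | 9 | eng | 4
50 | ops | Y2 | 50 | mkt | 7
50 | ops | Z1 | 50 | hr | 40
2 | hr | Y1 | 2 | mkt | 1
After WHERE (2 rows):
items.score | items.dept | cities.code | cities.score | cities.dept | cities.rank
1 | eng | X1 | 1 | ops | 4
2 | hr | Y1 | 2 | mkt | 1
After GROUP BY (2 rows):
items.dept | sum_score
eng | 1
hr | 2
After ORDER BY (2 rows):
items.dept | sum_score
hr | 2
eng | 1

== RESULT ==
items.dept | sum_score
hr | 2
eng | 1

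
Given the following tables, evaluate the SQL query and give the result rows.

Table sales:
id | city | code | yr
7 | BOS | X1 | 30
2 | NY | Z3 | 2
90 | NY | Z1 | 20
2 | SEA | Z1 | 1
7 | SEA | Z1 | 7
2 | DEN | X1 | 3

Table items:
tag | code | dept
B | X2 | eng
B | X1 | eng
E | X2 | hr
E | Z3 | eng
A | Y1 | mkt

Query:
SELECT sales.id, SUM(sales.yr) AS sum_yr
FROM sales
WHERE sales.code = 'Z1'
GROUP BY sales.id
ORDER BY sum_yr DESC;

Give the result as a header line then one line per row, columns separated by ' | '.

== RESULT ==
sales.id | sum_yr
90 | 20
7 | 7
2 | 1

Derivation:
After WHERE (3 rows):
sales.id | sales.city | sales.code | sales.yr
90 | NY | Z1 | 20
2 | SEA | Z1 | 1
7 | SEA | Z1 | 7
After GROUP BY (3 rows):
sales.id | sum_yr
90 | 20
2 | 1
7 | 7
After ORDER BY (3 rows):
sales.id | sum_yr
90 | 20
7 | 7
2 | 1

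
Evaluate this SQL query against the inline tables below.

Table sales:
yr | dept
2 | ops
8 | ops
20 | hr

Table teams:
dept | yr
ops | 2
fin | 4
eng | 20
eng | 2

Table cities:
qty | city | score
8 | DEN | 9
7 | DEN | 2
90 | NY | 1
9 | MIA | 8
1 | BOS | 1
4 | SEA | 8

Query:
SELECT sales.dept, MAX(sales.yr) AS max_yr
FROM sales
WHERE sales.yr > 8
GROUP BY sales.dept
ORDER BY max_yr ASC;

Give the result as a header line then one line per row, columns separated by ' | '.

== RESULT ==
sales.dept | max_yr
hr | 20

Derivation:
After WHERE (1 rows):
sales.yr | sales.dept
20 | hr
After GROUP BY (1 rows):
sales.dept | max_yr
hr | 20
After ORDER BY (1 rows):
sales.dept | max_yr
hr | 20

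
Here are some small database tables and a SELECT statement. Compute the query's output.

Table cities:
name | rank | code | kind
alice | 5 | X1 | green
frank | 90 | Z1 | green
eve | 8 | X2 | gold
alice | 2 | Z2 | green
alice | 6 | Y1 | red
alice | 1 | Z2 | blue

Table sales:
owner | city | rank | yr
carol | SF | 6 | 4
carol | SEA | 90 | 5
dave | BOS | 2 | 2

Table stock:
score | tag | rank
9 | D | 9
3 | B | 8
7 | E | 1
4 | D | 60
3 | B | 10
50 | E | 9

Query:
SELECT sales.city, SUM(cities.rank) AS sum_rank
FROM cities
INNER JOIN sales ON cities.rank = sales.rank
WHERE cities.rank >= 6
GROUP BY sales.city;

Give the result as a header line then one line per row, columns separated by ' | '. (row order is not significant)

After JOIN sales (3 rows):
cities.name | cities.rank | cities.code | cities.kind | sales.owner | sales.city | sales.rank | sales.yr
frank | 90 | Z1 | green | carol | SEA | 90 | 5
alice | 2 | Z2 | green | dave | BOS | 2 | 2
alice | 6 | Y1 | red | carol | SF | 6 | 4
After WHERE (2 rows):
cities.name | cities.rank | cities.code | cities.kind | sales.owner | sales.city | sales.rank | sales.yr
frank | 90 | Z1 | green | carol | SEA | 90 | 5
alice | 6 | Y1 | red | carol | SF | 6 | 4
After GROUP BY (2 rows):
sales.city | sum_rank
SEA | 90
SF | 6

== RESULT ==
sales.city | sum_rank
SEA | 90
SF | 6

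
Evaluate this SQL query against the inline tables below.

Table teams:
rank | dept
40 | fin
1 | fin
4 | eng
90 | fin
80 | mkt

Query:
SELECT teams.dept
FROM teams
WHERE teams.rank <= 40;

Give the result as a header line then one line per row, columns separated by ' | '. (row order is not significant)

After WHERE (3 rows):
teams.rank | teams.dept
40 | fin
1 | fin
4 | eng
After SELECT (3 rows):
teams.dept
fin
fin
eng

== RESULT ==
teams.dept
fin
fin
eng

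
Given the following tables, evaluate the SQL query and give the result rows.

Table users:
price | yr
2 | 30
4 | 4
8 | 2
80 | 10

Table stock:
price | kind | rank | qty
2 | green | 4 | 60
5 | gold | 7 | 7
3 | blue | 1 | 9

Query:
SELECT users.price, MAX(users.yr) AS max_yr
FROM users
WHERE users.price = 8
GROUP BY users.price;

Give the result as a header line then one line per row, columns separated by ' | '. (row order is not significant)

== RESULT ==
users.price | max_yr
8 | 2

Derivation:
After WHERE (1 rows):
users.price | users.yr
8 | 2
After GROUP BY (1 rows):
users.price | max_yr
8 | 2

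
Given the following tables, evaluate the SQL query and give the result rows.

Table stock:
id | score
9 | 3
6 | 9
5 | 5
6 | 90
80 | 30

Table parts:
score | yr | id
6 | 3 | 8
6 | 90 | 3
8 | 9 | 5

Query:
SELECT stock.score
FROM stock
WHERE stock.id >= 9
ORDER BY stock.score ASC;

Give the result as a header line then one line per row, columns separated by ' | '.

== RESULT ==
stock.score
3
30

Derivation:
After WHERE (2 rows):
stock.id | stock.score
9 | 3
80 | 30
After SELECT (2 rows):
stock.score
3
30
After ORDER BY (2 rows):
stock.score
3
30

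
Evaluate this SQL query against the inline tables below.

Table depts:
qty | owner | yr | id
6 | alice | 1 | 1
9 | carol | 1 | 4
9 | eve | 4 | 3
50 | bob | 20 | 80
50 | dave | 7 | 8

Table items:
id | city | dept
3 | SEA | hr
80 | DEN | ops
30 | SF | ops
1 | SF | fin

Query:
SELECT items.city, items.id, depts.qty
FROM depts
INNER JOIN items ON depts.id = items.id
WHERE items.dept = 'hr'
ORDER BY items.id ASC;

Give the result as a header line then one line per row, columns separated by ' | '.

== RESULT ==
items.city | items.id | depts.qty
SEA | 3 | 9

Derivation:
After JOIN items (3 rows):
depts.qty | depts.owner | depts.yr | depts.id | items.id | items.city | items.dept
6 | alice | 1 | 1 | 1 | SF | fin
9 | eve | 4 | 3 | 3 | SEA | hr
50 | bob | 20 | 80 | 80 | DEN | ops
After WHERE (1 rows):
depts.qty | depts.owner | depts.yr | depts.id | items.id | items.city | items.dept
9 | eve | 4 | 3 | 3 | SEA | hr
After SELECT (1 rows):
items.city | items.id | depts.qty
SEA | 3 | 9
After ORDER BY (1 rows):
items.city | items.id | depts.qty
SEA | 3 | 9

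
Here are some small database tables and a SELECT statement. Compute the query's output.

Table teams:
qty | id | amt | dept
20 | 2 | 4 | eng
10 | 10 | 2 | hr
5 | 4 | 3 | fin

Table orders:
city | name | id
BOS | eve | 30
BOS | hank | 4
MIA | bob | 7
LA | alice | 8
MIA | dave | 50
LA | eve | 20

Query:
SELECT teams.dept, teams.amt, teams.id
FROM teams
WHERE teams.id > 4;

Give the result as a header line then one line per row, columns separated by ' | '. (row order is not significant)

== RESULT ==
teams.dept | teams.amt | teams.id
hr | 2 | 10

Derivation:
After WHERE (1 rows):
teams.qty | teams.id | teams.amt | teams.dept
10 | 10 | 2 | hr
After SELECT (1 rows):
teams.dept | teams.amt | teams.id
hr | 2 | 10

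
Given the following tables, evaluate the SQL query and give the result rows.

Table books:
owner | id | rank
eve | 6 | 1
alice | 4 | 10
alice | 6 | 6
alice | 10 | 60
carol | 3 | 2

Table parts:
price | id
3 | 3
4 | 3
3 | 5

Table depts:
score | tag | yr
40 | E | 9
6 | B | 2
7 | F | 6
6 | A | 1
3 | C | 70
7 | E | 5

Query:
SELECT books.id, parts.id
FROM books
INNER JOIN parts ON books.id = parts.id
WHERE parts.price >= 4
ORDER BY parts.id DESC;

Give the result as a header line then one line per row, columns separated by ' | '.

After JOIN parts (2 rows):
books.owner | books.id | books.rank | parts.price | parts.id
carol | 3 | 2 | 3 | 3
carol | 3 | 2 | 4 | 3
After WHERE (1 rows):
books.owner | books.id | books.rank | parts.price | parts.id
carol | 3 | 2 | 4 | 3
After SELECT (1 rows):
books.id | parts.id
3 | 3
After ORDER BY (1 rows):
books.id | parts.id
3 | 3

== RESULT ==
books.id | parts.id
3 | 3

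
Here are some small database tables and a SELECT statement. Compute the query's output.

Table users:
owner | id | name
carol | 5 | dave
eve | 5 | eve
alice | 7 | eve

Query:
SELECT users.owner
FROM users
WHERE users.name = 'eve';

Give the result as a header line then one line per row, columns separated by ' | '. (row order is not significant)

After WHERE (2 rows):
users.owner | users.id | users.name
eve | 5 | eve
alice | 7 | eve
After SELECT (2 rows):
users.owner
eve
alice

== RESULT ==
users.owner
eve
alice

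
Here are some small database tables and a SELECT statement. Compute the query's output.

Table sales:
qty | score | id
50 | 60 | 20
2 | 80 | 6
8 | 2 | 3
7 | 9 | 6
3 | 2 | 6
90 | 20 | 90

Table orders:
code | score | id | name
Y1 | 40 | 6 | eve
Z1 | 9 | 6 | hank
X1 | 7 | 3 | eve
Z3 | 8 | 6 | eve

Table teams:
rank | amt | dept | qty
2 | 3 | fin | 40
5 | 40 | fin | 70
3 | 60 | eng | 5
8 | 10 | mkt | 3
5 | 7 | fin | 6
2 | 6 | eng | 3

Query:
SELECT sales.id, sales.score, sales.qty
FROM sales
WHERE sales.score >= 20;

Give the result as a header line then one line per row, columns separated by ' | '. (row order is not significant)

== RESULT ==
sales.id | sales.score | sales.qty
20 | 60 | 50
6 | 80 | 2
90 | 20 | 90

Derivation:
After WHERE (3 rows):
sales.qty | sales.score | sales.id
50 | 60 | 20
2 | 80 | 6
90 | 20 | 90
After SELECT (3 rows):
sales.id | sales.score | sales.qty
20 | 60 | 50
6 | 80 | 2
90 | 20 | 90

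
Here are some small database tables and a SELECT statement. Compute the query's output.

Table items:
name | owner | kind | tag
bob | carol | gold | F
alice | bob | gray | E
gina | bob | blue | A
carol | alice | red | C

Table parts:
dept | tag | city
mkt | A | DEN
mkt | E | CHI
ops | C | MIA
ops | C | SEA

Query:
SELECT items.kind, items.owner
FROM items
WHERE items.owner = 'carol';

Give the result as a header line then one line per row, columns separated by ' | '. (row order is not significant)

After WHERE (1 rows):
items.name | items.owner | items.kind | items.tag
bob | carol | gold | F
After SELECT (1 rows):
items.kind | items.owner
gold | carol

== RESULT ==
items.kind | items.owner
gold | carol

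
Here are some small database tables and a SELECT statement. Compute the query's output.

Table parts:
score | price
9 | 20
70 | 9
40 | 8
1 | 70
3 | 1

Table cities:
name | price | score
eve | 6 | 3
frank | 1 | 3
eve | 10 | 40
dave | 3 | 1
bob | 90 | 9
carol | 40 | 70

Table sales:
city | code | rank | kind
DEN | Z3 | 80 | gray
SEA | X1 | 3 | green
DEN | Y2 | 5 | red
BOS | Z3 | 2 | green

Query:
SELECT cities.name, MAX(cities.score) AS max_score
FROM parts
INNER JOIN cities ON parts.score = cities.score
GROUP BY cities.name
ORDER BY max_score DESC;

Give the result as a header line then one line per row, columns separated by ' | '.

== RESULT ==
cities.name | max_score
carol | 70
eve | 40
bob | 9
frank | 3
dave | 1

Derivation:
After JOIN cities (6 rows):
parts.score | parts.price | cities.name | cities.price | cities.score
9 | 20 | bob | 90 | 9
70 | 9 | carol | 40 | 70
40 | 8 | eve | 10 | 40
1 | 70 | dave | 3 | 1
3 | 1 | eve | 6 | 3
3 | 1 | frank | 1 | 3
After GROUP BY (5 rows):
cities.name | max_score
bob | 9
carol | 70
eve | 40
dave | 1
frank | 3
After ORDER BY (5 rows):
cities.name | max_score
carol | 70
eve | 40
bob | 9
frank | 3
dave | 1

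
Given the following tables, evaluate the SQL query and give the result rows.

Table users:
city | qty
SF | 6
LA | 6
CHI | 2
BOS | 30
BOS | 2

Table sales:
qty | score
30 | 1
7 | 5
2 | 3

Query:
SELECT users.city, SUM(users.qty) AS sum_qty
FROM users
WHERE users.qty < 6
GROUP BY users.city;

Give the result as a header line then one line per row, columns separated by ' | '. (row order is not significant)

After WHERE (2 rows):
users.city | users.qty
CHI | 2
BOS | 2
After GROUP BY (2 rows):
users.city | sum_qty
CHI | 2
BOS | 2

== RESULT ==
users.city | sum_qty
CHI | 2
BOS | 2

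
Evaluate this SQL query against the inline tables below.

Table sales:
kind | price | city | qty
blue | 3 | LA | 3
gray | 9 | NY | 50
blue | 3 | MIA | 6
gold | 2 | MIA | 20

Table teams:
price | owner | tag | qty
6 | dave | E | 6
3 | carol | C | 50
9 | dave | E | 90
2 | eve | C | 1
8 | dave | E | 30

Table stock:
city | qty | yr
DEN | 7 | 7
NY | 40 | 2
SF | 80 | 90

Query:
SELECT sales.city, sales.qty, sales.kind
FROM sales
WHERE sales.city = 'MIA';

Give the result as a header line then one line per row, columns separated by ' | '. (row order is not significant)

== RESULT ==
sales.city | sales.qty | sales.kind
MIA | 6 | blue
MIA | 20 | gold

Derivation:
After WHERE (2 rows):
sales.kind | sales.price | sales.city | sales.qty
blue | 3 | MIA | 6
gold | 2 | MIA | 20
After SELECT (2 rows):
sales.city | sales.qty | sales.kind
MIA | 6 | blue
MIA | 20 | gold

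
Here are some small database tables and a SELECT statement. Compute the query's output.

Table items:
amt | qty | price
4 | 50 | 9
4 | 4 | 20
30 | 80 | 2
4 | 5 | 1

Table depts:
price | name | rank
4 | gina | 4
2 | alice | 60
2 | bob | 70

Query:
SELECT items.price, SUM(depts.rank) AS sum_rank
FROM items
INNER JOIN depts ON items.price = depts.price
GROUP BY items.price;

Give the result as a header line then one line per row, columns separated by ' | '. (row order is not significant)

After JOIN depts (2 rows):
items.amt | items.qty | items.price | depts.price | depts.name | depts.rank
30 | 80 | 2 | 2 | alice | 60
30 | 80 | 2 | 2 | bob | 70
After GROUP BY (1 rows):
items.price | sum_rank
2 | 130

== RESULT ==
items.price | sum_rank
2 | 130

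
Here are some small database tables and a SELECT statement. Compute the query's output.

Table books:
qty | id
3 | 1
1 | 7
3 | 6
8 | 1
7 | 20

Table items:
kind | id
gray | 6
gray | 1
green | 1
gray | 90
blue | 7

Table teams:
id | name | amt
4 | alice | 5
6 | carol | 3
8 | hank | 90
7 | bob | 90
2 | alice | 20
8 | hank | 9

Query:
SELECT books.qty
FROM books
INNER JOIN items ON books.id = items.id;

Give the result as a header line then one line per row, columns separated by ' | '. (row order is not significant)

== RESULT ==
books.qty
3
3
1
3
8
8

Derivation:
After JOIN items (6 rows):
books.qty | books.id | items.kind | items.id
3 | 1 | gray | 1
3 | 1 | green | 1
1 | 7 | blue | 7
3 | 6 | gray | 6
8 | 1 | gray | 1
8 | 1 | green | 1
After SELECT (6 rows):
books.qty
3
3
1
3
8
8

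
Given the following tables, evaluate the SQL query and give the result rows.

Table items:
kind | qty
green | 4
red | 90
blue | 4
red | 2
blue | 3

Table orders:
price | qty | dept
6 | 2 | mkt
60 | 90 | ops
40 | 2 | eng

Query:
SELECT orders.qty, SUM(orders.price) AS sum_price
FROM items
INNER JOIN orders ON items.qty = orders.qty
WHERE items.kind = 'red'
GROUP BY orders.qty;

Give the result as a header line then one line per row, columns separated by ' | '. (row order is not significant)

After JOIN orders (3 rows):
items.kind | items.qty | orders.price | orders.qty | orders.dept
red | 90 | 60 | 90 | ops
red | 2 | 6 | 2 | mkt
red | 2 | 40 | 2 | eng
After WHERE (3 rows):
items.kind | items.qty | orders.price | orders.qty | orders.dept
red | 90 | 60 | 90 | ops
red | 2 | 6 | 2 | mkt
red | 2 | 40 | 2 | eng
After GROUP BY (2 rows):
orders.qty | sum_price
90 | 60
2 | 46

== RESULT ==
orders.qty | sum_price
90 | 60
2 | 46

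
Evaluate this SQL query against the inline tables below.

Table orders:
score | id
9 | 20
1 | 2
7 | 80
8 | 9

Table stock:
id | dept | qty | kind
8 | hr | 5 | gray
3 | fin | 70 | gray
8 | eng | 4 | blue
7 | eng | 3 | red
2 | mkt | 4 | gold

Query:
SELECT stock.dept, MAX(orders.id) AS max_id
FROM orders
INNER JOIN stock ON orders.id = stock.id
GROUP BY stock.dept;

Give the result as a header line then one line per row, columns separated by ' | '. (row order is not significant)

== RESULT ==
stock.dept | max_id
mkt | 2

Derivation:
After JOIN stock (1 rows):
orders.score | orders.id | stock.id | stock.dept | stock.qty | stock.kind
1 | 2 | 2 | mkt | 4 | gold
After GROUP BY (1 rows):
stock.dept | max_id
mkt | 2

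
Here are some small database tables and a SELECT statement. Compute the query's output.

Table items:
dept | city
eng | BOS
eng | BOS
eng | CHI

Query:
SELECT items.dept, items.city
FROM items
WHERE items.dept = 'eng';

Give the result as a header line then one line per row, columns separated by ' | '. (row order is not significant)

After WHERE (3 rows):
items.dept | items.city
eng | BOS
eng | BOS
eng | CHI
After SELECT (3 rows):
items.dept | items.city
eng | BOS
eng | BOS
eng | CHI

== RESULT ==
items.dept | items.city
eng | BOS
eng | BOS
eng | CHI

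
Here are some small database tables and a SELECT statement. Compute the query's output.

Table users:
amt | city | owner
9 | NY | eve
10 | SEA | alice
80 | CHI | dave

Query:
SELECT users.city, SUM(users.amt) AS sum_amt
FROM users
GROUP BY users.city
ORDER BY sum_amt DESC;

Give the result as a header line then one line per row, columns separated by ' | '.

After GROUP BY (3 rows):
users.city | sum_amt
NY | 9
SEA | 10
CHI | 80
After ORDER BY (3 rows):
users.city | sum_amt
CHI | 80
SEA | 10
NY | 9

== RESULT ==
users.city | sum_amt
CHI | 80
SEA | 10
NY | 9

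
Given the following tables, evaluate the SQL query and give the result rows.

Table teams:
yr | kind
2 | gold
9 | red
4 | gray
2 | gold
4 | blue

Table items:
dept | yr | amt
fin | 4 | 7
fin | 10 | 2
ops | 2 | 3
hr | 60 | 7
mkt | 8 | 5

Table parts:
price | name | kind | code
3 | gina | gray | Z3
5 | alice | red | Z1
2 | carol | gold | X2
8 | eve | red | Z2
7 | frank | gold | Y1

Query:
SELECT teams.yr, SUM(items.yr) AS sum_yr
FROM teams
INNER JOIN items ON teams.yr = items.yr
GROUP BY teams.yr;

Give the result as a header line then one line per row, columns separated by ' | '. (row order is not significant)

After JOIN items (4 rows):
teams.yr | teams.kind | items.dept | items.yr | items.amt
2 | gold | ops | 2 | 3
4 | gray | fin | 4 | 7
2 | gold | ops | 2 | 3
4 | blue | fin | 4 | 7
After GROUP BY (2 rows):
teams.yr | sum_yr
2 | 4
4 | 8

== RESULT ==
teams.yr | sum_yr
2 | 4
4 | 8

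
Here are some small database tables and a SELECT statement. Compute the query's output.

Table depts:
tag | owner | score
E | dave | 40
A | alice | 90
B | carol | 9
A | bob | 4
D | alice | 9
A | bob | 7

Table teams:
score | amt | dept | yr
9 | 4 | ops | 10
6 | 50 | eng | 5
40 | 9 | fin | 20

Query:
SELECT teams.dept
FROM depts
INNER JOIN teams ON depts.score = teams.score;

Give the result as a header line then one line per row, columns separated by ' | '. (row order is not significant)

After JOIN teams (3 rows):
depts.tag | depts.owner | depts.score | teams.score | teams.amt | teams.dept | teams.yr
E | dave | 40 | 40 | 9 | fin | 20
B | carol | 9 | 9 | 4 | ops | 10
D | alice | 9 | 9 | 4 | ops | 10
After SELECT (3 rows):
teams.dept
fin
ops
ops

== RESULT ==
teams.dept
fin
ops
ops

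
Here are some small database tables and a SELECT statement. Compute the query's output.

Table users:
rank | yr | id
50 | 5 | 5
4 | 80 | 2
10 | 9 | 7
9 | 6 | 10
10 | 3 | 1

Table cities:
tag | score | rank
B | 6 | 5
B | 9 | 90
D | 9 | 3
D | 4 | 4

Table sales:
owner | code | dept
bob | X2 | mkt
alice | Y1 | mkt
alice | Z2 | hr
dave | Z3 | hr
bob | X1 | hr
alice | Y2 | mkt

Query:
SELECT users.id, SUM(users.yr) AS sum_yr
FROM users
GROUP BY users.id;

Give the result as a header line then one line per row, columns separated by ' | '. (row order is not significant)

== RESULT ==
users.id | sum_yr
5 | 5
2 | 80
7 | 9
10 | 6
1 | 3

Derivation:
After GROUP BY (5 rows):
users.id | sum_yr
5 | 5
2 | 80
7 | 9
10 | 6
1 | 3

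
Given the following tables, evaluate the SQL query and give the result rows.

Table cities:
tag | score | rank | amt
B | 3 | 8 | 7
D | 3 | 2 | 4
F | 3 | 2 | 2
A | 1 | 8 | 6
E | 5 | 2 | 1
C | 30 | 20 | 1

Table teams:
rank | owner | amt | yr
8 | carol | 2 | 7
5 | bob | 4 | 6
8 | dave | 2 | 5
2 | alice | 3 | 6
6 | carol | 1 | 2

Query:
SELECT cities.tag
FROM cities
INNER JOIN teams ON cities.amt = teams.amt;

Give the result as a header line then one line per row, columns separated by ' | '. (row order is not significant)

After JOIN teams (5 rows):
cities.tag | cities.score | cities.rank | cities.amt | teams.rank | teams.owner | teams.amt | teams.yr
D | 3 | 2 | 4 | 5 | bob | 4 | 6
F | 3 | 2 | 2 | 8 | carol | 2 | 7
F | 3 | 2 | 2 | 8 | dave | 2 | 5
E | 5 | 2 | 1 | 6 | carol | 1 | 2
C | 30 | 20 | 1 | 6 | carol | 1 | 2
After SELECT (5 rows):
cities.tag
D
F
F
E
C

== RESULT ==
cities.tag
D
F
F
E
C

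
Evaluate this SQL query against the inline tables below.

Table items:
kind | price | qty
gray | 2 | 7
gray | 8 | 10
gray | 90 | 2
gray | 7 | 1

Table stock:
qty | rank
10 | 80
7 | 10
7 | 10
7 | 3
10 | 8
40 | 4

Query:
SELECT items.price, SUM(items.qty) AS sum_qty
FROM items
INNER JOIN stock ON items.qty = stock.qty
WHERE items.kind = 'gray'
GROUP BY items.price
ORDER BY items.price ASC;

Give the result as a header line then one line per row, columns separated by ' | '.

== RESULT ==
items.price | sum_qty
2 | 21
8 | 20

Derivation:
After JOIN stock (5 rows):
items.kind | items.price | items.qty | stock.qty | stock.rank
gray | 2 | 7 | 7 | 10
gray | 2 | 7 | 7 | 10
gray | 2 | 7 | 7 | 3
gray | 8 | 10 | 10 | 80
gray | 8 | 10 | 10 | 8
After WHERE (5 rows):
items.kind | items.price | items.qty | stock.qty | stock.rank
gray | 2 | 7 | 7 | 10
gray | 2 | 7 | 7 | 10
gray | 2 | 7 | 7 | 3
gray | 8 | 10 | 10 | 80
gray | 8 | 10 | 10 | 8
After GROUP BY (2 rows):
items.price | sum_qty
2 | 21
8 | 20
After ORDER BY (2 rows):
items.price | sum_qty
2 | 21
8 | 20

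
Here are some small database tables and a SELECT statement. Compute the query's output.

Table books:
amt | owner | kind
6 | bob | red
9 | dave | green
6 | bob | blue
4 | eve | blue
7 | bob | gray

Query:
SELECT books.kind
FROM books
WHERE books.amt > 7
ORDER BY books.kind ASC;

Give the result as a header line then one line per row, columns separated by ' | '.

== RESULT ==
books.kind
green

Derivation:
After WHERE (1 rows):
books.amt | books.owner | books.kind
9 | dave | green
After SELECT (1 rows):
books.kind
green
After ORDER BY (1 rows):
books.kind
green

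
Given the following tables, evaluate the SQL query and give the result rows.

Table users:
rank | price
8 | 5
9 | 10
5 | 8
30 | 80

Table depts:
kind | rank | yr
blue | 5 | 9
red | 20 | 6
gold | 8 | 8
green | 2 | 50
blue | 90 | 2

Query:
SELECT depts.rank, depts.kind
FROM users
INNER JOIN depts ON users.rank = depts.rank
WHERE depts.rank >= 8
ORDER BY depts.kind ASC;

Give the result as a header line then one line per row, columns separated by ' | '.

After JOIN depts (2 rows):
users.rank | users.price | depts.kind | depts.rank | depts.yr
8 | 5 | gold | 8 | 8
5 | 8 | blue | 5 | 9
After WHERE (1 rows):
users.rank | users.price | depts.kind | depts.rank | depts.yr
8 | 5 | gold | 8 | 8
After SELECT (1 rows):
depts.rank | depts.kind
8 | gold
After ORDER BY (1 rows):
depts.rank | depts.kind
8 | gold

== RESULT ==
depts.rank | depts.kind
8 | gold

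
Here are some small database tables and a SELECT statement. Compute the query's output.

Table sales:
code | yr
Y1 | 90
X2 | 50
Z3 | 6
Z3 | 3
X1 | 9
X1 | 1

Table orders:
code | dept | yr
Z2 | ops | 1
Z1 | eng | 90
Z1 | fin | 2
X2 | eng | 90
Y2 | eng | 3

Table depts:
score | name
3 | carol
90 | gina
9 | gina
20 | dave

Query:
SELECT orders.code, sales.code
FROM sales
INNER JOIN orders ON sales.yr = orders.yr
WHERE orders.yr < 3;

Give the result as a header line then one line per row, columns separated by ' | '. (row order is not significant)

After JOIN orders (4 rows):
sales.code | sales.yr | orders.code | orders.dept | orders.yr
Y1 | 90 | Z1 | eng | 90
Y1 | 90 | X2 | eng | 90
Z3 | 3 | Y2 | eng | 3
X1 | 1 | Z2 | ops | 1
After WHERE (1 rows):
sales.code | sales.yr | orders.code | orders.dept | orders.yr
X1 | 1 | Z2 | ops | 1
After SELECT (1 rows):
orders.code | sales.code
Z2 | X1

== RESULT ==
orders.code | sales.code
Z2 | X1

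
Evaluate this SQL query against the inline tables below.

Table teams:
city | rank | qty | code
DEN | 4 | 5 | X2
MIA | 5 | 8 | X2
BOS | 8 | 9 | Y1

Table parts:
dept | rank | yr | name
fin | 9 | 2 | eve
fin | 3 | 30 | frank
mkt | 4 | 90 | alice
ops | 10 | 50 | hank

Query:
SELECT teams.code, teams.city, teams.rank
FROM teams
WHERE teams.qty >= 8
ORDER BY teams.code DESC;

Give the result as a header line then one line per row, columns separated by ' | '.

After WHERE (2 rows):
teams.city | teams.rank | teams.qty | teams.code
MIA | 5 | 8 | X2
BOS | 8 | 9 | Y1
After SELECT (2 rows):
teams.code | teams.city | teams.rank
X2 | MIA | 5
Y1 | BOS | 8
After ORDER BY (2 rows):
teams.code | teams.city | teams.rank
Y1 | BOS | 8
X2 | MIA | 5

== RESULT ==
teams.code | teams.city | teams.rank
Y1 | BOS | 8
X2 | MIA | 5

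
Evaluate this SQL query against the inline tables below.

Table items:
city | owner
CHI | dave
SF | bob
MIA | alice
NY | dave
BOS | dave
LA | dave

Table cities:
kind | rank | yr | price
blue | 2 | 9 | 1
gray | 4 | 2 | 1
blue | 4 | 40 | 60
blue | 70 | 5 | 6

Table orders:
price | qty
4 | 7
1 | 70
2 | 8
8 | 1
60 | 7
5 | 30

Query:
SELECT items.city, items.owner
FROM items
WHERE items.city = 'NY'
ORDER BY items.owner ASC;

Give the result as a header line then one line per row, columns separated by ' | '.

After WHERE (1 rows):
items.city | items.owner
NY | dave
After SELECT (1 rows):
items.city | items.owner
NY | dave
After ORDER BY (1 rows):
items.city | items.owner
NY | dave

== RESULT ==
items.city | items.owner
NY | dave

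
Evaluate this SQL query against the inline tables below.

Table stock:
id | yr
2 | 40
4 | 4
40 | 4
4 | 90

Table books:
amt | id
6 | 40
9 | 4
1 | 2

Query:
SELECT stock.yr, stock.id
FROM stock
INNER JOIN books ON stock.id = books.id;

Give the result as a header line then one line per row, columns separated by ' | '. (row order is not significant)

After JOIN books (4 rows):
stock.id | stock.yr | books.amt | books.id
2 | 40 | 1 | 2
4 | 4 | 9 | 4
40 | 4 | 6 | 40
4 | 90 | 9 | 4
After SELECT (4 rows):
stock.yr | stock.id
40 | 2
4 | 4
4 | 40
90 | 4

== RESULT ==
stock.yr | stock.id
40 | 2
4 | 4
4 | 40
90 | 4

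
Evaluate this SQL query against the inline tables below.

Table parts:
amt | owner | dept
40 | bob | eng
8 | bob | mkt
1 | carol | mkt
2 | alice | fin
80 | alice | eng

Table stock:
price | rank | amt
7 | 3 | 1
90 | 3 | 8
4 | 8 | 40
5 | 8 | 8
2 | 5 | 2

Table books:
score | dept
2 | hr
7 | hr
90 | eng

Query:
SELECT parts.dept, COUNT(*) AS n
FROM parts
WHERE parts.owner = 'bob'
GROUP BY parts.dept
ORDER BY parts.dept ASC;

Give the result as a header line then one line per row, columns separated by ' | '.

After WHERE (2 rows):
parts.amt | parts.owner | parts.dept
40 | bob | eng
8 | bob | mkt
After GROUP BY (2 rows):
parts.dept | n
eng | 1
mkt | 1
After ORDER BY (2 rows):
parts.dept | n
eng | 1
mkt | 1

== RESULT ==
parts.dept | n
eng | 1
mkt | 1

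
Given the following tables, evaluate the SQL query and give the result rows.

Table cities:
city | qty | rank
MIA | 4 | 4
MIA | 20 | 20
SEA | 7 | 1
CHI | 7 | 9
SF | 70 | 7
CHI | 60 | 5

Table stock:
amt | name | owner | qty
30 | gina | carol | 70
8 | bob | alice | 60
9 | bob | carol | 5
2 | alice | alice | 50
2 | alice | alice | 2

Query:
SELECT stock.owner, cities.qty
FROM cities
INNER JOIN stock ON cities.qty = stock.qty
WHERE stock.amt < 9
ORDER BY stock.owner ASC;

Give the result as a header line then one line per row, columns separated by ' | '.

After JOIN stock (2 rows):
cities.city | cities.qty | cities.rank | stock.amt | stock.name | stock.owner | stock.qty
SF | 70 | 7 | 30 | gina | carol | 70
CHI | 60 | 5 | 8 | bob | alice | 60
After WHERE (1 rows):
cities.city | cities.qty | cities.rank | stock.amt | stock.name | stock.owner | stock.qty
CHI | 60 | 5 | 8 | bob | alice | 60
After SELECT (1 rows):
stock.owner | cities.qty
alice | 60
After ORDER BY (1 rows):
stock.owner | cities.qty
alice | 60

== RESULT ==
stock.owner | cities.qty
alice | 60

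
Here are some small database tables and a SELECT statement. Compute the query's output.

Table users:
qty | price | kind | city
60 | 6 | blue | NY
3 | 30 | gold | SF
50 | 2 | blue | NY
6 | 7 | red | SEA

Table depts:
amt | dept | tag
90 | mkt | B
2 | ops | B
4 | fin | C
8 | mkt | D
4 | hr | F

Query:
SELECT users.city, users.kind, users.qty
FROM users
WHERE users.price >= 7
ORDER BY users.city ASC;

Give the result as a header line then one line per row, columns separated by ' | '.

After WHERE (2 rows):
users.qty | users.price | users.kind | users.city
3 | 30 | gold | SF
6 | 7 | red | SEA
After SELECT (2 rows):
users.city | users.kind | users.qty
SF | gold | 3
SEA | red | 6
After ORDER BY (2 rows):
users.city | users.kind | users.qty
SEA | red | 6
SF | gold | 3

== RESULT ==
users.city | users.kind | users.qty
SEA | red | 6
SF | gold | 3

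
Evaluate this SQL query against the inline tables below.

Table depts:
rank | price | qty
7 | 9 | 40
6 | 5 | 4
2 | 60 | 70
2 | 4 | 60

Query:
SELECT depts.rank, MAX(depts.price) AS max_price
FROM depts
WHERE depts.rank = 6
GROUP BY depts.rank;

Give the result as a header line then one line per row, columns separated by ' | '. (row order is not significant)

After WHERE (1 rows):
depts.rank | depts.price | depts.qty
6 | 5 | 4
After GROUP BY (1 rows):
depts.rank | max_price
6 | 5

== RESULT ==
depts.rank | max_price
6 | 5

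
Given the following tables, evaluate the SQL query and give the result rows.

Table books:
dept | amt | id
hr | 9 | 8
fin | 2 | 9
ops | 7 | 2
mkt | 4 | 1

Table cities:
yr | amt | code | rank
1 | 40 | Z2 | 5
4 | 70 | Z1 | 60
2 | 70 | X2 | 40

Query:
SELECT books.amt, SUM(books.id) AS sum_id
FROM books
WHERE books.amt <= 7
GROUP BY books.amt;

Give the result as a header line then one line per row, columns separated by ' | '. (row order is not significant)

After WHERE (3 rows):
books.dept | books.amt | books.id
fin | 2 | 9
ops | 7 | 2
mkt | 4 | 1
After GROUP BY (3 rows):
books.amt | sum_id
2 | 9
7 | 2
4 | 1

== RESULT ==
books.amt | sum_id
2 | 9
7 | 2
4 | 1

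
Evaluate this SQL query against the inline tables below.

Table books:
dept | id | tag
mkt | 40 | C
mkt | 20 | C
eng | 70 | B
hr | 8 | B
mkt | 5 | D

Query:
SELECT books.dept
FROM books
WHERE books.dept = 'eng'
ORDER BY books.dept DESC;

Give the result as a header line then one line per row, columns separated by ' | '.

After WHERE (1 rows):
books.dept | books.id | books.tag
eng | 70 | B
After SELECT (1 rows):
books.dept
eng
After ORDER BY (1 rows):
books.dept
eng

== RESULT ==
books.dept
eng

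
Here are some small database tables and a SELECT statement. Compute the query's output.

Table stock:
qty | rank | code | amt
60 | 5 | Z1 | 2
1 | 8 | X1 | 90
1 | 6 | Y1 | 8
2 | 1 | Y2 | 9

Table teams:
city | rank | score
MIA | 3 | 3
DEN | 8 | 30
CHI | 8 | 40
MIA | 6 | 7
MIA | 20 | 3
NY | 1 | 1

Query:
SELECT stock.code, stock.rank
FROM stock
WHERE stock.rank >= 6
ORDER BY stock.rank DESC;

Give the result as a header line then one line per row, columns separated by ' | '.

== RESULT ==
stock.code | stock.rank
X1 | 8
Y1 | 6

Derivation:
After WHERE (2 rows):
stock.qty | stock.rank | stock.code | stock.amt
1 | 8 | X1 | 90
1 | 6 | Y1 | 8
After SELECT (2 rows):
stock.code | stock.rank
X1 | 8
Y1 | 6
After ORDER BY (2 rows):
stock.code | stock.rank
X1 | 8
Y1 | 6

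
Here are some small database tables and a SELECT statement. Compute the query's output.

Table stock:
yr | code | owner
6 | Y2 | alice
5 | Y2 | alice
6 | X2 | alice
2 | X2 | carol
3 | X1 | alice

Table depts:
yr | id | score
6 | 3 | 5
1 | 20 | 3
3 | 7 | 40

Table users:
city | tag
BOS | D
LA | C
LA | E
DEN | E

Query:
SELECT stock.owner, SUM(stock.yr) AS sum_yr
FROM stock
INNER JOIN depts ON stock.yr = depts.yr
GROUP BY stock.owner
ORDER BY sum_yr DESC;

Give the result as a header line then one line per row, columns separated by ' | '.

== RESULT ==
stock.owner | sum_yr
alice | 15

Derivation:
After JOIN depts (3 rows):
stock.yr | stock.code | stock.owner | depts.yr | depts.id | depts.score
6 | Y2 | alice | 6 | 3 | 5
6 | X2 | alice | 6 | 3 | 5
3 | X1 | alice | 3 | 7 | 40
After GROUP BY (1 rows):
stock.owner | sum_yr
alice | 15
After ORDER BY (1 rows):
stock.owner | sum_yr
alice | 15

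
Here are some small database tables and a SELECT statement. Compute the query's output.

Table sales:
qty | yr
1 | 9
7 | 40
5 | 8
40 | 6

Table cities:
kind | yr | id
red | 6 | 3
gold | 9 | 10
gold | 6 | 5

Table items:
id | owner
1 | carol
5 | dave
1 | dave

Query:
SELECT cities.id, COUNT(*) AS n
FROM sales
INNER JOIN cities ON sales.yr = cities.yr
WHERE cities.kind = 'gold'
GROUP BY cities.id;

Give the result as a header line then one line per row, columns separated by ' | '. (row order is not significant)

== RESULT ==
cities.id | n
10 | 1
5 | 1

Derivation:
After JOIN cities (3 rows):
sales.qty | sales.yr | cities.kind | cities.yr | cities.id
1 | 9 | gold | 9 | 10
40 | 6 | red | 6 | 3
40 | 6 | gold | 6 | 5
After WHERE (2 rows):
sales.qty | sales.yr | cities.kind | cities.yr | cities.id
1 | 9 | gold | 9 | 10
40 | 6 | gold | 6 | 5
After GROUP BY (2 rows):
cities.id | n
10 | 1
5 | 1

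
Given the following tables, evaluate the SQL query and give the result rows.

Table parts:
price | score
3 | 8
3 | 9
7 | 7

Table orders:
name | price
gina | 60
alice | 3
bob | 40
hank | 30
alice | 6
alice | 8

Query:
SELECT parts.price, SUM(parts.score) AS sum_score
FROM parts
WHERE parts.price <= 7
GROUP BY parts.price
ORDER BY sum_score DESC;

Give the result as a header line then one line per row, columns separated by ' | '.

== RESULT ==
parts.price | sum_score
3 | 17
7 | 7

Derivation:
After WHERE (3 rows):
parts.price | parts.score
3 | 8
3 | 9
7 | 7
After GROUP BY (2 rows):
parts.price | sum_score
3 | 17
7 | 7
After ORDER BY (2 rows):
parts.price | sum_score
3 | 17
7 | 7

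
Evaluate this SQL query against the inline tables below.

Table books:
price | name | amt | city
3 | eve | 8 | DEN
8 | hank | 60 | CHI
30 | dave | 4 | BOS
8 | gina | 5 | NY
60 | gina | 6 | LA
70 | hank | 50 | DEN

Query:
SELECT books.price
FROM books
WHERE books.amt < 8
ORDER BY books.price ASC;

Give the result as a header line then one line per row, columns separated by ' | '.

After WHERE (3 rows):
books.price | books.name | books.amt | books.city
30 | dave | 4 | BOS
8 | gina | 5 | NY
60 | gina | 6 | LA
After SELECT (3 rows):
books.price
30
8
60
After ORDER BY (3 rows):
books.price
8
30
60

== RESULT ==
books.price
8
30
60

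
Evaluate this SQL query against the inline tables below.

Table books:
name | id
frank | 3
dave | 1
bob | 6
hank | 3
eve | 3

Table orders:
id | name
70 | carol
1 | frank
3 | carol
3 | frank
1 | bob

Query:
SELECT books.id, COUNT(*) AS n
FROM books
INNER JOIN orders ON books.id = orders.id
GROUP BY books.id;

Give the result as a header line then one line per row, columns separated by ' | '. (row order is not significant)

After JOIN orders (8 rows):
books.name | books.id | orders.id | orders.name
frank | 3 | 3 | carol
frank | 3 | 3 | frank
dave | 1 | 1 | frank
dave | 1 | 1 | bob
hank | 3 | 3 | carol
hank | 3 | 3 | frank
eve | 3 | 3 | carol
eve | 3 | 3 | frank
After GROUP BY (2 rows):
books.id | n
3 | 6
1 | 2

== RESULT ==
books.id | n
3 | 6
1 | 2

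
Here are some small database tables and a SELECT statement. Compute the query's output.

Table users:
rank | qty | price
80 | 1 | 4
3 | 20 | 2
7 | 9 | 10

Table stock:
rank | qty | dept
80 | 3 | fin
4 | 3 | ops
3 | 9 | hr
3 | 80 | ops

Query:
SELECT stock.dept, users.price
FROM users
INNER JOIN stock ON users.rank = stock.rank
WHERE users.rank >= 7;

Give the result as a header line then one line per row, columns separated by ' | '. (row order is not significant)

After JOIN stock (3 rows):
users.rank | users.qty | users.price | stock.rank | stock.qty | stock.dept
80 | 1 | 4 | 80 | 3 | fin
3 | 20 | 2 | 3 | 9 | hr
3 | 20 | 2 | 3 | 80 | ops
After WHERE (1 rows):
users.rank | users.qty | users.price | stock.rank | stock.qty | stock.dept
80 | 1 | 4 | 80 | 3 | fin
After SELECT (1 rows):
stock.dept | users.price
fin | 4

== RESULT ==
stock.dept | users.price
fin | 4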